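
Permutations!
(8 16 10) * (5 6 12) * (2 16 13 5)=[0, 1, 16, 3, 4, 6, 12, 7, 13, 9, 8, 11, 2, 5, 14, 15, 10]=(2 16 10 8 13 5 6 12)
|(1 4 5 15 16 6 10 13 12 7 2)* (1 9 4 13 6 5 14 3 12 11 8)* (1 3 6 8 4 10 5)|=63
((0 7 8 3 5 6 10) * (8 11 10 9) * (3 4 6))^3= (0 10 11 7)(3 5)(4 8 9 6)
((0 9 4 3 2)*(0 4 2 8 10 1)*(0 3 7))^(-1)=((0 9 2 4 7)(1 3 8 10))^(-1)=(0 7 4 2 9)(1 10 8 3)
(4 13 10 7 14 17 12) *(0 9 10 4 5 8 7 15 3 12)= (0 9 10 15 3 12 5 8 7 14 17)(4 13)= [9, 1, 2, 12, 13, 8, 6, 14, 7, 10, 15, 11, 5, 4, 17, 3, 16, 0]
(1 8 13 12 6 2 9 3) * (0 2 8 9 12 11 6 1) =[2, 9, 12, 0, 4, 5, 8, 7, 13, 3, 10, 6, 1, 11] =(0 2 12 1 9 3)(6 8 13 11)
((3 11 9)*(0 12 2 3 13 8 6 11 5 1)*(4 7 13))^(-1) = (0 1 5 3 2 12)(4 9 11 6 8 13 7)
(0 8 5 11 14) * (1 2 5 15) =[8, 2, 5, 3, 4, 11, 6, 7, 15, 9, 10, 14, 12, 13, 0, 1] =(0 8 15 1 2 5 11 14)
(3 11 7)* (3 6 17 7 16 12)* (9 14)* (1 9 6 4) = (1 9 14 6 17 7 4)(3 11 16 12) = [0, 9, 2, 11, 1, 5, 17, 4, 8, 14, 10, 16, 3, 13, 6, 15, 12, 7]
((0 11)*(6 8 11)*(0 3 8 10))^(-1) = ((0 6 10)(3 8 11))^(-1) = (0 10 6)(3 11 8)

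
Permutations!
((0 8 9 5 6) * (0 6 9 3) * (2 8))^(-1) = (0 3 8 2)(5 9)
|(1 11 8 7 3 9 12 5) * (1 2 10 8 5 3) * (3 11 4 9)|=|(1 4 9 12 11 5 2 10 8 7)|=10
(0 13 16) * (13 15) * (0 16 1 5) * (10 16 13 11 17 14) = [15, 5, 2, 3, 4, 0, 6, 7, 8, 9, 16, 17, 12, 1, 10, 11, 13, 14] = (0 15 11 17 14 10 16 13 1 5)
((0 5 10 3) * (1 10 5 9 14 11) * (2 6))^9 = ((0 9 14 11 1 10 3)(2 6))^9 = (0 14 1 3 9 11 10)(2 6)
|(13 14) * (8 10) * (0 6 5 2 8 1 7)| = 8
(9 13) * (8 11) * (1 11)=[0, 11, 2, 3, 4, 5, 6, 7, 1, 13, 10, 8, 12, 9]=(1 11 8)(9 13)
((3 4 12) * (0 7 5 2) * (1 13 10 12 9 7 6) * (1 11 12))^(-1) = ((0 6 11 12 3 4 9 7 5 2)(1 13 10))^(-1) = (0 2 5 7 9 4 3 12 11 6)(1 10 13)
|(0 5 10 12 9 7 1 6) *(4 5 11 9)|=12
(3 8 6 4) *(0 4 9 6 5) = (0 4 3 8 5)(6 9) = [4, 1, 2, 8, 3, 0, 9, 7, 5, 6]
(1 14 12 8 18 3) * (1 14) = [0, 1, 2, 14, 4, 5, 6, 7, 18, 9, 10, 11, 8, 13, 12, 15, 16, 17, 3] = (3 14 12 8 18)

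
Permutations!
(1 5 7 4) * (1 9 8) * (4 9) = (1 5 7 9 8) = [0, 5, 2, 3, 4, 7, 6, 9, 1, 8]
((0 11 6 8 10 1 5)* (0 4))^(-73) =(0 4 5 1 10 8 6 11)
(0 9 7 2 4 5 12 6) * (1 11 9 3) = (0 3 1 11 9 7 2 4 5 12 6) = [3, 11, 4, 1, 5, 12, 0, 2, 8, 7, 10, 9, 6]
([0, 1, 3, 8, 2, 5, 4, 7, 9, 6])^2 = (2 8 6)(3 9 4)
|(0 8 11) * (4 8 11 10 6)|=4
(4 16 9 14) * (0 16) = [16, 1, 2, 3, 0, 5, 6, 7, 8, 14, 10, 11, 12, 13, 4, 15, 9] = (0 16 9 14 4)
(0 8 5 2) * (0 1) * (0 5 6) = [8, 5, 1, 3, 4, 2, 0, 7, 6] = (0 8 6)(1 5 2)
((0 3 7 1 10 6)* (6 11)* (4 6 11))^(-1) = (11)(0 6 4 10 1 7 3)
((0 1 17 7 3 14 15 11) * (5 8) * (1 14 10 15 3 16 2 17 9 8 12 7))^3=((0 14 3 10 15 11)(1 9 8 5 12 7 16 2 17))^3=(0 10)(1 5 16)(2 9 12)(3 11)(7 17 8)(14 15)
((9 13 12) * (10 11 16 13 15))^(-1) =((9 15 10 11 16 13 12))^(-1) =(9 12 13 16 11 10 15)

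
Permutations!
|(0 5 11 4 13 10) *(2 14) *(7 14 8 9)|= |(0 5 11 4 13 10)(2 8 9 7 14)|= 30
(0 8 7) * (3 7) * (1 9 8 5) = (0 5 1 9 8 3 7) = [5, 9, 2, 7, 4, 1, 6, 0, 3, 8]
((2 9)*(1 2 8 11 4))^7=(1 2 9 8 11 4)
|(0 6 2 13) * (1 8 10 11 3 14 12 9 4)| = |(0 6 2 13)(1 8 10 11 3 14 12 9 4)| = 36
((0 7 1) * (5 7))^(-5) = ((0 5 7 1))^(-5) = (0 1 7 5)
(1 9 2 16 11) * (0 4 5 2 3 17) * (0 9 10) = (0 4 5 2 16 11 1 10)(3 17 9) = [4, 10, 16, 17, 5, 2, 6, 7, 8, 3, 0, 1, 12, 13, 14, 15, 11, 9]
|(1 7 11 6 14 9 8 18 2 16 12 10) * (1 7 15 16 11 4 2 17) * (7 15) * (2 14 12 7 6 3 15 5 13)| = |(1 6 12 10 5 13 2 11 3 15 16 7 4 14 9 8 18 17)| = 18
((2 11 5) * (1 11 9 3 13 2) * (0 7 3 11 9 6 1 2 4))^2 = (0 3 4 7 13)(1 11 2)(5 6 9)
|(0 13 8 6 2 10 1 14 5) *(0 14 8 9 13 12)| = |(0 12)(1 8 6 2 10)(5 14)(9 13)| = 10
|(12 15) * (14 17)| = |(12 15)(14 17)| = 2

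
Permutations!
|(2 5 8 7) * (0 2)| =5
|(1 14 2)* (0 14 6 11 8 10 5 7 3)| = 11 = |(0 14 2 1 6 11 8 10 5 7 3)|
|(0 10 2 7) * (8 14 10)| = 6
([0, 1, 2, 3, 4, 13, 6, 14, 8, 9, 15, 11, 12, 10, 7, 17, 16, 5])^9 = (5 17 15 10 13)(7 14)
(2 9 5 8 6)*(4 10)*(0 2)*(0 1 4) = (0 2 9 5 8 6 1 4 10) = [2, 4, 9, 3, 10, 8, 1, 7, 6, 5, 0]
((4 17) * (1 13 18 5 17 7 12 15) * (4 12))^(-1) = ((1 13 18 5 17 12 15)(4 7))^(-1) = (1 15 12 17 5 18 13)(4 7)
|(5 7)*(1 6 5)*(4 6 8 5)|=|(1 8 5 7)(4 6)|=4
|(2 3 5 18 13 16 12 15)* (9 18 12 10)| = |(2 3 5 12 15)(9 18 13 16 10)| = 5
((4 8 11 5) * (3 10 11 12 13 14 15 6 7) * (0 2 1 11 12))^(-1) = (0 8 4 5 11 1 2)(3 7 6 15 14 13 12 10)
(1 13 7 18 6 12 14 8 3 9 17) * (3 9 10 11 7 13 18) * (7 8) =(1 18 6 12 14 7 3 10 11 8 9 17) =[0, 18, 2, 10, 4, 5, 12, 3, 9, 17, 11, 8, 14, 13, 7, 15, 16, 1, 6]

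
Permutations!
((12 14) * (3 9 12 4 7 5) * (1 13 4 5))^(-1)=(1 7 4 13)(3 5 14 12 9)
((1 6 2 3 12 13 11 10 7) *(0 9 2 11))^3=(0 3)(1 10 6 7 11)(2 13)(9 12)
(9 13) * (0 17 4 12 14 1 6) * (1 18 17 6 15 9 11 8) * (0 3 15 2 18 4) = (0 6 3 15 9 13 11 8 1 2 18 17)(4 12 14) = [6, 2, 18, 15, 12, 5, 3, 7, 1, 13, 10, 8, 14, 11, 4, 9, 16, 0, 17]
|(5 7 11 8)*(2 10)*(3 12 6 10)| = |(2 3 12 6 10)(5 7 11 8)| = 20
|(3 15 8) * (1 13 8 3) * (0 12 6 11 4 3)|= 21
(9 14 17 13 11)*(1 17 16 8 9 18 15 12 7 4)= (1 17 13 11 18 15 12 7 4)(8 9 14 16)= [0, 17, 2, 3, 1, 5, 6, 4, 9, 14, 10, 18, 7, 11, 16, 12, 8, 13, 15]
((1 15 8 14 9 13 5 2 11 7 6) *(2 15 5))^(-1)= ((1 5 15 8 14 9 13 2 11 7 6))^(-1)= (1 6 7 11 2 13 9 14 8 15 5)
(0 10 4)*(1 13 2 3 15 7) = [10, 13, 3, 15, 0, 5, 6, 1, 8, 9, 4, 11, 12, 2, 14, 7] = (0 10 4)(1 13 2 3 15 7)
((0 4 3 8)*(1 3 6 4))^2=((0 1 3 8)(4 6))^2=(0 3)(1 8)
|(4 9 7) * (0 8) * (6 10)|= |(0 8)(4 9 7)(6 10)|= 6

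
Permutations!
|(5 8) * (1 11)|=2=|(1 11)(5 8)|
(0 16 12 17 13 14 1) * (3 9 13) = [16, 0, 2, 9, 4, 5, 6, 7, 8, 13, 10, 11, 17, 14, 1, 15, 12, 3] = (0 16 12 17 3 9 13 14 1)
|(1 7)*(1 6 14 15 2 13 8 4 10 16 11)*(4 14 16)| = |(1 7 6 16 11)(2 13 8 14 15)(4 10)| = 10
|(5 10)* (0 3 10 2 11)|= 6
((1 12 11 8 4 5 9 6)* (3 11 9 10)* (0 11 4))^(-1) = (0 8 11)(1 6 9 12)(3 10 5 4)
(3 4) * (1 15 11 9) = [0, 15, 2, 4, 3, 5, 6, 7, 8, 1, 10, 9, 12, 13, 14, 11] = (1 15 11 9)(3 4)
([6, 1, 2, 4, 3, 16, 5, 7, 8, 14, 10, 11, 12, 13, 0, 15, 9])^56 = [5, 1, 2, 3, 4, 9, 16, 7, 8, 0, 10, 11, 12, 13, 6, 15, 14]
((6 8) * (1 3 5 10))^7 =(1 10 5 3)(6 8)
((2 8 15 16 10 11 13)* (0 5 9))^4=((0 5 9)(2 8 15 16 10 11 13))^4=(0 5 9)(2 10 8 11 15 13 16)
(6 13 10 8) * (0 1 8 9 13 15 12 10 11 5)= (0 1 8 6 15 12 10 9 13 11 5)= [1, 8, 2, 3, 4, 0, 15, 7, 6, 13, 9, 5, 10, 11, 14, 12]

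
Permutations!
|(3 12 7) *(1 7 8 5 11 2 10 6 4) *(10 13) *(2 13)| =|(1 7 3 12 8 5 11 13 10 6 4)| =11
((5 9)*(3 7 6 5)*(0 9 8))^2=(0 3 6 8 9 7 5)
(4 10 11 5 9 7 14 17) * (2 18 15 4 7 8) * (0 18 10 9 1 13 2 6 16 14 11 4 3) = (0 18 15 3)(1 13 2 10 4 9 8 6 16 14 17 7 11 5) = [18, 13, 10, 0, 9, 1, 16, 11, 6, 8, 4, 5, 12, 2, 17, 3, 14, 7, 15]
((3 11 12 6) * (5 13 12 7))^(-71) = (3 6 12 13 5 7 11)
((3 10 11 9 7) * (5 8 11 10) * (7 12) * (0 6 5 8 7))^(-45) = ((0 6 5 7 3 8 11 9 12))^(-45) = (12)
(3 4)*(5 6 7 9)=(3 4)(5 6 7 9)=[0, 1, 2, 4, 3, 6, 7, 9, 8, 5]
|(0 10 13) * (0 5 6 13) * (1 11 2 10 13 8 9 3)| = |(0 13 5 6 8 9 3 1 11 2 10)| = 11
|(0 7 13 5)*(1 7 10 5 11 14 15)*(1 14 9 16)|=|(0 10 5)(1 7 13 11 9 16)(14 15)|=6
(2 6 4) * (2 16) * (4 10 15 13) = [0, 1, 6, 3, 16, 5, 10, 7, 8, 9, 15, 11, 12, 4, 14, 13, 2] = (2 6 10 15 13 4 16)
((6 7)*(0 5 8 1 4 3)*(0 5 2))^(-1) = (0 2)(1 8 5 3 4)(6 7)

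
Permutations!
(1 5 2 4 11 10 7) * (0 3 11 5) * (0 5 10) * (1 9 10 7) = (0 3 11)(1 5 2 4 7 9 10) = [3, 5, 4, 11, 7, 2, 6, 9, 8, 10, 1, 0]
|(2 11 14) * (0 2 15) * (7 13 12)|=15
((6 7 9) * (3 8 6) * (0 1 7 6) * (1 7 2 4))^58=(0 3 7 8 9)(1 2 4)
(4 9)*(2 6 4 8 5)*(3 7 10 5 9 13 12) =(2 6 4 13 12 3 7 10 5)(8 9) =[0, 1, 6, 7, 13, 2, 4, 10, 9, 8, 5, 11, 3, 12]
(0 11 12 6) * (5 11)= (0 5 11 12 6)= [5, 1, 2, 3, 4, 11, 0, 7, 8, 9, 10, 12, 6]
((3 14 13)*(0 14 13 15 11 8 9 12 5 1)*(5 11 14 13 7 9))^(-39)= (0 13 3 7 9 12 11 8 5 1)(14 15)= ((0 13 3 7 9 12 11 8 5 1)(14 15))^(-39)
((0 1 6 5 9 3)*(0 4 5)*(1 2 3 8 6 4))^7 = ((0 2 3 1 4 5 9 8 6))^7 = (0 8 5 1 2 6 9 4 3)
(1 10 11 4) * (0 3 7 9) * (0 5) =(0 3 7 9 5)(1 10 11 4) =[3, 10, 2, 7, 1, 0, 6, 9, 8, 5, 11, 4]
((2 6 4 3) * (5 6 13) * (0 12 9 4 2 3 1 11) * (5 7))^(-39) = ((0 12 9 4 1 11)(2 13 7 5 6))^(-39) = (0 4)(1 12)(2 13 7 5 6)(9 11)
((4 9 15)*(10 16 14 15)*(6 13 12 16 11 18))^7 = (4 12 11 15 13 10 14 6 9 16 18) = ((4 9 10 11 18 6 13 12 16 14 15))^7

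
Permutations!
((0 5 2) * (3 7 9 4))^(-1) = ((0 5 2)(3 7 9 4))^(-1) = (0 2 5)(3 4 9 7)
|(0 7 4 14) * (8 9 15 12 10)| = |(0 7 4 14)(8 9 15 12 10)| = 20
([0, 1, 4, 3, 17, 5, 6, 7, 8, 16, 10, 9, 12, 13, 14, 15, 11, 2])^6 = (17)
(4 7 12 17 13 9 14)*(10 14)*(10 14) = (4 7 12 17 13 9 14) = [0, 1, 2, 3, 7, 5, 6, 12, 8, 14, 10, 11, 17, 9, 4, 15, 16, 13]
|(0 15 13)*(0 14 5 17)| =|(0 15 13 14 5 17)| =6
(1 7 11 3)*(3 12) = [0, 7, 2, 1, 4, 5, 6, 11, 8, 9, 10, 12, 3] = (1 7 11 12 3)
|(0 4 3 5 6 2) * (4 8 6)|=|(0 8 6 2)(3 5 4)|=12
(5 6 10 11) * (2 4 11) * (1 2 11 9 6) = [0, 2, 4, 3, 9, 1, 10, 7, 8, 6, 11, 5] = (1 2 4 9 6 10 11 5)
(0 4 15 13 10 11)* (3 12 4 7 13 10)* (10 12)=(0 7 13 3 10 11)(4 15 12)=[7, 1, 2, 10, 15, 5, 6, 13, 8, 9, 11, 0, 4, 3, 14, 12]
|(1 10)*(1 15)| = 3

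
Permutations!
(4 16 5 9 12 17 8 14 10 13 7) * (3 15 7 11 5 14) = [0, 1, 2, 15, 16, 9, 6, 4, 3, 12, 13, 5, 17, 11, 10, 7, 14, 8] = (3 15 7 4 16 14 10 13 11 5 9 12 17 8)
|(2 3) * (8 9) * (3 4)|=|(2 4 3)(8 9)|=6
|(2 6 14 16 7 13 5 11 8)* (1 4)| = |(1 4)(2 6 14 16 7 13 5 11 8)| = 18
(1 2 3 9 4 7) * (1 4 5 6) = (1 2 3 9 5 6)(4 7) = [0, 2, 3, 9, 7, 6, 1, 4, 8, 5]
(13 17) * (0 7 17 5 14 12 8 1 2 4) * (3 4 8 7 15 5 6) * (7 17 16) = (0 15 5 14 12 17 13 6 3 4)(1 2 8)(7 16) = [15, 2, 8, 4, 0, 14, 3, 16, 1, 9, 10, 11, 17, 6, 12, 5, 7, 13]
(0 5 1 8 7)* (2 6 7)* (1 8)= (0 5 8 2 6 7)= [5, 1, 6, 3, 4, 8, 7, 0, 2]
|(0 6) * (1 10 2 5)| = |(0 6)(1 10 2 5)| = 4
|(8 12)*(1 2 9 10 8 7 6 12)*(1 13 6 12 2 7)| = 6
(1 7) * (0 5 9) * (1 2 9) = (0 5 1 7 2 9) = [5, 7, 9, 3, 4, 1, 6, 2, 8, 0]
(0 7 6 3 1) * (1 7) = (0 1)(3 7 6) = [1, 0, 2, 7, 4, 5, 3, 6]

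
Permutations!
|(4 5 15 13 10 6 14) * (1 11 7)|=21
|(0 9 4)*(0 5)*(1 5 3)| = 6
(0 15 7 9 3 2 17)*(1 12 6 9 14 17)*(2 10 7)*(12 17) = (0 15 2 1 17)(3 10 7 14 12 6 9) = [15, 17, 1, 10, 4, 5, 9, 14, 8, 3, 7, 11, 6, 13, 12, 2, 16, 0]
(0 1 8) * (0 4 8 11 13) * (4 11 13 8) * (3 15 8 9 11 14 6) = (0 1 13)(3 15 8 14 6)(9 11) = [1, 13, 2, 15, 4, 5, 3, 7, 14, 11, 10, 9, 12, 0, 6, 8]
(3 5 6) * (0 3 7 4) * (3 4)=[4, 1, 2, 5, 0, 6, 7, 3]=(0 4)(3 5 6 7)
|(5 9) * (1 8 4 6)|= |(1 8 4 6)(5 9)|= 4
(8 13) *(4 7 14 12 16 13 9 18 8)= (4 7 14 12 16 13)(8 9 18)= [0, 1, 2, 3, 7, 5, 6, 14, 9, 18, 10, 11, 16, 4, 12, 15, 13, 17, 8]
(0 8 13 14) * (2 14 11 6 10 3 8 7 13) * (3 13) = (0 7 3 8 2 14)(6 10 13 11) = [7, 1, 14, 8, 4, 5, 10, 3, 2, 9, 13, 6, 12, 11, 0]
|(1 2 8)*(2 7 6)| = 5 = |(1 7 6 2 8)|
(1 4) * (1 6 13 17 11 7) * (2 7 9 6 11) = [0, 4, 7, 3, 11, 5, 13, 1, 8, 6, 10, 9, 12, 17, 14, 15, 16, 2] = (1 4 11 9 6 13 17 2 7)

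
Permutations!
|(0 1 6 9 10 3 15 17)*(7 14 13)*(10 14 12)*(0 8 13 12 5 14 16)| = |(0 1 6 9 16)(3 15 17 8 13 7 5 14 12 10)| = 10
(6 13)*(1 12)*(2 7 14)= (1 12)(2 7 14)(6 13)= [0, 12, 7, 3, 4, 5, 13, 14, 8, 9, 10, 11, 1, 6, 2]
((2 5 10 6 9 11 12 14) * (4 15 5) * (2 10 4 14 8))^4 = (2 9)(4 15 5)(6 8)(10 12)(11 14)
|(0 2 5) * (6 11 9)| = 3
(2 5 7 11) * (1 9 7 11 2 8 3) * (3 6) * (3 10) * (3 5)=(1 9 7 2 3)(5 11 8 6 10)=[0, 9, 3, 1, 4, 11, 10, 2, 6, 7, 5, 8]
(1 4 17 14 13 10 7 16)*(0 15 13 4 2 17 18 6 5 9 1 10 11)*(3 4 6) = (0 15 13 11)(1 2 17 14 6 5 9)(3 4 18)(7 16 10) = [15, 2, 17, 4, 18, 9, 5, 16, 8, 1, 7, 0, 12, 11, 6, 13, 10, 14, 3]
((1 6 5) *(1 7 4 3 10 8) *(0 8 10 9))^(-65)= (10)(0 3 7 6 8 9 4 5 1)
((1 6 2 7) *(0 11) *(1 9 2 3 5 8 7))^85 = ((0 11)(1 6 3 5 8 7 9 2))^85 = (0 11)(1 7 3 2 8 6 9 5)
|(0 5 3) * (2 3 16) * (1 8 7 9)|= 20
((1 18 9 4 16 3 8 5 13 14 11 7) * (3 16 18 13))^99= (18)(1 7 11 14 13)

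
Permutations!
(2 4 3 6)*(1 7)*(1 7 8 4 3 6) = (1 8 4 6 2 3) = [0, 8, 3, 1, 6, 5, 2, 7, 4]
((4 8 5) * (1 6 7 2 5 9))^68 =((1 6 7 2 5 4 8 9))^68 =(1 5)(2 9)(4 6)(7 8)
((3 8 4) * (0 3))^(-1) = (0 4 8 3)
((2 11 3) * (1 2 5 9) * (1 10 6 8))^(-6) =((1 2 11 3 5 9 10 6 8))^(-6) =(1 3 10)(2 5 6)(8 11 9)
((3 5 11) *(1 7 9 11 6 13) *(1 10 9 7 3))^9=(1 3 5 6 13 10 9 11)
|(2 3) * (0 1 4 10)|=4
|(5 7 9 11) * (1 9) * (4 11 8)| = 7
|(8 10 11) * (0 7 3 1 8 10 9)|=6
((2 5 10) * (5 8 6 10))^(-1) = (2 10 6 8)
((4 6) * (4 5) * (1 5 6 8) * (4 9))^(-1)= ((1 5 9 4 8))^(-1)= (1 8 4 9 5)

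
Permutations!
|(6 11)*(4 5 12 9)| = |(4 5 12 9)(6 11)| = 4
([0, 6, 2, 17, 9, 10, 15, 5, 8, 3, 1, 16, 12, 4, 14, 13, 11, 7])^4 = [0, 4, 2, 10, 7, 15, 9, 6, 8, 5, 13, 11, 12, 17, 14, 3, 16, 1]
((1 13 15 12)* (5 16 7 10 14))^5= (16)(1 13 15 12)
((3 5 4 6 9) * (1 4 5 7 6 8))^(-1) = (1 8 4)(3 9 6 7)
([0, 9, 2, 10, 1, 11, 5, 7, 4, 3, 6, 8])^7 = (1 8 5 10 9 4 11 6 3)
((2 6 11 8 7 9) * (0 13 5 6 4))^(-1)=((0 13 5 6 11 8 7 9 2 4))^(-1)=(0 4 2 9 7 8 11 6 5 13)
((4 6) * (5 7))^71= (4 6)(5 7)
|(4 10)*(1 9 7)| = 6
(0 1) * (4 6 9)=(0 1)(4 6 9)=[1, 0, 2, 3, 6, 5, 9, 7, 8, 4]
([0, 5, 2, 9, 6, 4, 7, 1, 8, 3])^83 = [0, 6, 2, 9, 1, 7, 5, 4, 8, 3]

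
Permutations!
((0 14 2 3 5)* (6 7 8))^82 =(0 2 5 14 3)(6 7 8)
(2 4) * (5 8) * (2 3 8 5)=[0, 1, 4, 8, 3, 5, 6, 7, 2]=(2 4 3 8)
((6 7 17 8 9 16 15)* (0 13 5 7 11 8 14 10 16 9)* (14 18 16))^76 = (0 8 11 6 15 16 18 17 7 5 13)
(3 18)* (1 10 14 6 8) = (1 10 14 6 8)(3 18) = [0, 10, 2, 18, 4, 5, 8, 7, 1, 9, 14, 11, 12, 13, 6, 15, 16, 17, 3]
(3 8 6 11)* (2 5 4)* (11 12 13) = (2 5 4)(3 8 6 12 13 11) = [0, 1, 5, 8, 2, 4, 12, 7, 6, 9, 10, 3, 13, 11]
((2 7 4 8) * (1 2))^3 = (1 4 2 8 7)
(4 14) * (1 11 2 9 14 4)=(1 11 2 9 14)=[0, 11, 9, 3, 4, 5, 6, 7, 8, 14, 10, 2, 12, 13, 1]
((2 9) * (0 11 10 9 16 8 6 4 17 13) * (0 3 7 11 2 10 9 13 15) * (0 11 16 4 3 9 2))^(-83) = ((2 4 17 15 11)(3 7 16 8 6)(9 10 13))^(-83) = (2 17 11 4 15)(3 16 6 7 8)(9 10 13)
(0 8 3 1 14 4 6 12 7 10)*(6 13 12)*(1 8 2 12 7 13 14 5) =(0 2 12 13 7 10)(1 5)(3 8)(4 14) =[2, 5, 12, 8, 14, 1, 6, 10, 3, 9, 0, 11, 13, 7, 4]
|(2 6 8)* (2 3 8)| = |(2 6)(3 8)| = 2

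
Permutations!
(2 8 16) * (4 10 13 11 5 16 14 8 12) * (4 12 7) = [0, 1, 7, 3, 10, 16, 6, 4, 14, 9, 13, 5, 12, 11, 8, 15, 2] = (2 7 4 10 13 11 5 16)(8 14)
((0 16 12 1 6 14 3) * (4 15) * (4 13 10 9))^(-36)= (0 3 14 6 1 12 16)(4 9 10 13 15)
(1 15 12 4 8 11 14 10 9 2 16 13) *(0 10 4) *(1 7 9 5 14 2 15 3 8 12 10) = (0 1 3 8 11 2 16 13 7 9 15 10 5 14 4 12) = [1, 3, 16, 8, 12, 14, 6, 9, 11, 15, 5, 2, 0, 7, 4, 10, 13]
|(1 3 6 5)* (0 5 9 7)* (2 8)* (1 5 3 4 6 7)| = 12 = |(0 3 7)(1 4 6 9)(2 8)|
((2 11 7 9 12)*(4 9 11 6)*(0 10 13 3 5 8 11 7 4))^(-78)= ((0 10 13 3 5 8 11 4 9 12 2 6))^(-78)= (0 11)(2 5)(3 12)(4 10)(6 8)(9 13)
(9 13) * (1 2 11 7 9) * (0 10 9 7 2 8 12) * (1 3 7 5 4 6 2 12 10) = (0 1 8 10 9 13 3 7 5 4 6 2 11 12) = [1, 8, 11, 7, 6, 4, 2, 5, 10, 13, 9, 12, 0, 3]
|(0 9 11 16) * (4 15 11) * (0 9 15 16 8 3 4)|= 8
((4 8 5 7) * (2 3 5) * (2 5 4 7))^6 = ((2 3 4 8 5))^6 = (2 3 4 8 5)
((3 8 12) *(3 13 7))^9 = ((3 8 12 13 7))^9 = (3 7 13 12 8)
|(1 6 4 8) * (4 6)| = |(1 4 8)| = 3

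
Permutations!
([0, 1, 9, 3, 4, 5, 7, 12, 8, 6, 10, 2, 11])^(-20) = (2 12 6)(7 9 11)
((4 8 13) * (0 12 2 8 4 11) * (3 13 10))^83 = ((0 12 2 8 10 3 13 11))^83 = (0 8 13 12 10 11 2 3)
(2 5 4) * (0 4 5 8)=[4, 1, 8, 3, 2, 5, 6, 7, 0]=(0 4 2 8)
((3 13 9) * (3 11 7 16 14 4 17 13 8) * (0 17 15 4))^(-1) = (0 14 16 7 11 9 13 17)(3 8)(4 15)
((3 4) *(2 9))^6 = (9)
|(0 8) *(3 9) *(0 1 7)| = 4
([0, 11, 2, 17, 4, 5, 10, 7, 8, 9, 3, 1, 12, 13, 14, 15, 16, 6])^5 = [0, 11, 2, 17, 4, 5, 10, 7, 8, 9, 3, 1, 12, 13, 14, 15, 16, 6]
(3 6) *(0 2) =(0 2)(3 6) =[2, 1, 0, 6, 4, 5, 3]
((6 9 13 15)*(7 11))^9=(6 9 13 15)(7 11)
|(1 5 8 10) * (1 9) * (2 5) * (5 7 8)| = 6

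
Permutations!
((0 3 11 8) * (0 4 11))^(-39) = (11)(0 3)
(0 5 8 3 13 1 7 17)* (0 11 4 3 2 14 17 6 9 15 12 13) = (0 5 8 2 14 17 11 4 3)(1 7 6 9 15 12 13) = [5, 7, 14, 0, 3, 8, 9, 6, 2, 15, 10, 4, 13, 1, 17, 12, 16, 11]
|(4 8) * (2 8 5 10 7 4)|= 4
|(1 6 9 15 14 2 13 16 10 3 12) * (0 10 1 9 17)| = 13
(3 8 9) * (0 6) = (0 6)(3 8 9) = [6, 1, 2, 8, 4, 5, 0, 7, 9, 3]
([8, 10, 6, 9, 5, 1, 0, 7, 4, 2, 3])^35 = (0 10)(1 6)(2 5)(3 8)(4 9)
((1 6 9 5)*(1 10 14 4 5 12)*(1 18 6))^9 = (4 5 10 14)(6 9 12 18) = ((4 5 10 14)(6 9 12 18))^9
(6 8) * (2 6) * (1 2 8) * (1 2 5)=[0, 5, 6, 3, 4, 1, 2, 7, 8]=(8)(1 5)(2 6)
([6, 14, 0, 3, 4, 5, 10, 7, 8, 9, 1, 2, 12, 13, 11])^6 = [2, 10, 11, 3, 4, 5, 0, 7, 8, 9, 6, 14, 12, 13, 1]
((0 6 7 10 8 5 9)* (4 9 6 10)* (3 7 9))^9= ((0 10 8 5 6 9)(3 7 4))^9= (0 5)(6 10)(8 9)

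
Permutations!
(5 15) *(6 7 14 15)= [0, 1, 2, 3, 4, 6, 7, 14, 8, 9, 10, 11, 12, 13, 15, 5]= (5 6 7 14 15)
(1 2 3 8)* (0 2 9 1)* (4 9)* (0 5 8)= (0 2 3)(1 4 9)(5 8)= [2, 4, 3, 0, 9, 8, 6, 7, 5, 1]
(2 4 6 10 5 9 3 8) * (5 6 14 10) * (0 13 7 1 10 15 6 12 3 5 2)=(0 13 7 1 10 12 3 8)(2 4 14 15 6)(5 9)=[13, 10, 4, 8, 14, 9, 2, 1, 0, 5, 12, 11, 3, 7, 15, 6]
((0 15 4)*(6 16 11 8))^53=((0 15 4)(6 16 11 8))^53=(0 4 15)(6 16 11 8)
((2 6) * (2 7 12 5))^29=(2 5 12 7 6)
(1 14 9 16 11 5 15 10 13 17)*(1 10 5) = (1 14 9 16 11)(5 15)(10 13 17) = [0, 14, 2, 3, 4, 15, 6, 7, 8, 16, 13, 1, 12, 17, 9, 5, 11, 10]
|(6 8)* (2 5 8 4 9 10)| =|(2 5 8 6 4 9 10)| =7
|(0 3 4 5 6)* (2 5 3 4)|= 6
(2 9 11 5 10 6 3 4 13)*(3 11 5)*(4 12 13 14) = (2 9 5 10 6 11 3 12 13)(4 14) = [0, 1, 9, 12, 14, 10, 11, 7, 8, 5, 6, 3, 13, 2, 4]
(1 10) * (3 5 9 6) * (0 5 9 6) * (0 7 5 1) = (0 1 10)(3 9 7 5 6) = [1, 10, 2, 9, 4, 6, 3, 5, 8, 7, 0]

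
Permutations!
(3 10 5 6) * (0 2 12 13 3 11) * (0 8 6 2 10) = (0 10 5 2 12 13 3)(6 11 8) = [10, 1, 12, 0, 4, 2, 11, 7, 6, 9, 5, 8, 13, 3]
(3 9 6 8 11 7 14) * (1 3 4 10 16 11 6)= (1 3 9)(4 10 16 11 7 14)(6 8)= [0, 3, 2, 9, 10, 5, 8, 14, 6, 1, 16, 7, 12, 13, 4, 15, 11]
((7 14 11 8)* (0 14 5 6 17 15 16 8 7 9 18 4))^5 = ((0 14 11 7 5 6 17 15 16 8 9 18 4))^5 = (0 6 9 11 15 4 5 8 14 17 18 7 16)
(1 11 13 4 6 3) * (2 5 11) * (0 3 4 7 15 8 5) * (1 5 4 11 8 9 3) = [1, 2, 0, 5, 6, 8, 11, 15, 4, 3, 10, 13, 12, 7, 14, 9] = (0 1 2)(3 5 8 4 6 11 13 7 15 9)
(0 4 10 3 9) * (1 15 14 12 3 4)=[1, 15, 2, 9, 10, 5, 6, 7, 8, 0, 4, 11, 3, 13, 12, 14]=(0 1 15 14 12 3 9)(4 10)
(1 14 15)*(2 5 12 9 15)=(1 14 2 5 12 9 15)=[0, 14, 5, 3, 4, 12, 6, 7, 8, 15, 10, 11, 9, 13, 2, 1]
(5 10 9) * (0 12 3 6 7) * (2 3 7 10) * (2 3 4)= [12, 1, 4, 6, 2, 3, 10, 0, 8, 5, 9, 11, 7]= (0 12 7)(2 4)(3 6 10 9 5)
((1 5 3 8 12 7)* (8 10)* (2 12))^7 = (1 7 12 2 8 10 3 5)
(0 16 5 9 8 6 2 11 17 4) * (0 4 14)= [16, 1, 11, 3, 4, 9, 2, 7, 6, 8, 10, 17, 12, 13, 0, 15, 5, 14]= (0 16 5 9 8 6 2 11 17 14)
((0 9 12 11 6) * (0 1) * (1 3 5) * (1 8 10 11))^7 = ((0 9 12 1)(3 5 8 10 11 6))^7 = (0 1 12 9)(3 5 8 10 11 6)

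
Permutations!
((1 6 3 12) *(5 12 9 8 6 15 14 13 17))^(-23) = (1 5 13 15 12 17 14)(3 9 8 6)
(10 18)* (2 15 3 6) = (2 15 3 6)(10 18) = [0, 1, 15, 6, 4, 5, 2, 7, 8, 9, 18, 11, 12, 13, 14, 3, 16, 17, 10]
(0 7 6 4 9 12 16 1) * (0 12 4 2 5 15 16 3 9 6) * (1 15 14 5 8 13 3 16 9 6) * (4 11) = (0 7)(1 12 16 15 9 11 4)(2 8 13 3 6)(5 14) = [7, 12, 8, 6, 1, 14, 2, 0, 13, 11, 10, 4, 16, 3, 5, 9, 15]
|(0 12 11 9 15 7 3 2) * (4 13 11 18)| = |(0 12 18 4 13 11 9 15 7 3 2)| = 11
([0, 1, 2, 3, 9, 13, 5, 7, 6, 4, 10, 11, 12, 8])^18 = [0, 1, 2, 3, 4, 8, 13, 7, 5, 9, 10, 11, 12, 6]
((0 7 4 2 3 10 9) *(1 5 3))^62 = ((0 7 4 2 1 5 3 10 9))^62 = (0 9 10 3 5 1 2 4 7)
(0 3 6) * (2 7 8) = [3, 1, 7, 6, 4, 5, 0, 8, 2] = (0 3 6)(2 7 8)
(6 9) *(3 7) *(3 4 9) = (3 7 4 9 6) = [0, 1, 2, 7, 9, 5, 3, 4, 8, 6]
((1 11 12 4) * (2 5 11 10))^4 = ((1 10 2 5 11 12 4))^4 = (1 11 10 12 2 4 5)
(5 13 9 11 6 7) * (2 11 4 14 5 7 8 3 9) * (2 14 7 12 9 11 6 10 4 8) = (2 6)(3 11 10 4 7 12 9 8)(5 13 14) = [0, 1, 6, 11, 7, 13, 2, 12, 3, 8, 4, 10, 9, 14, 5]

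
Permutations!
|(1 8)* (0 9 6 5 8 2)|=|(0 9 6 5 8 1 2)|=7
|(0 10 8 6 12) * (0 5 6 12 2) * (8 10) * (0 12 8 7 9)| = |(0 7 9)(2 12 5 6)| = 12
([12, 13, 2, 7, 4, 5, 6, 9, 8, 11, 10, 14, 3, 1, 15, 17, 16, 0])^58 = (0 9 17 7 15 3 14 12 11)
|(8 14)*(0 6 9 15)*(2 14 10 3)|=|(0 6 9 15)(2 14 8 10 3)|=20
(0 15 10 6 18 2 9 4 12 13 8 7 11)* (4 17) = (0 15 10 6 18 2 9 17 4 12 13 8 7 11) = [15, 1, 9, 3, 12, 5, 18, 11, 7, 17, 6, 0, 13, 8, 14, 10, 16, 4, 2]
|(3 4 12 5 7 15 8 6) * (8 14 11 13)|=|(3 4 12 5 7 15 14 11 13 8 6)|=11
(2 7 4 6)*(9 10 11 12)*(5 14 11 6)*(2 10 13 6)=[0, 1, 7, 3, 5, 14, 10, 4, 8, 13, 2, 12, 9, 6, 11]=(2 7 4 5 14 11 12 9 13 6 10)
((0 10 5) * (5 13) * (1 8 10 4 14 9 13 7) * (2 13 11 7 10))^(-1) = ((0 4 14 9 11 7 1 8 2 13 5))^(-1) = (0 5 13 2 8 1 7 11 9 14 4)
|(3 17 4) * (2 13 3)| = 5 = |(2 13 3 17 4)|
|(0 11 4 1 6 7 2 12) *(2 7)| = 7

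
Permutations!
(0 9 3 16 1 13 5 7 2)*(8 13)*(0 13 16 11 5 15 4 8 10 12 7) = (0 9 3 11 5)(1 10 12 7 2 13 15 4 8 16) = [9, 10, 13, 11, 8, 0, 6, 2, 16, 3, 12, 5, 7, 15, 14, 4, 1]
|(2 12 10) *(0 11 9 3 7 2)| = |(0 11 9 3 7 2 12 10)| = 8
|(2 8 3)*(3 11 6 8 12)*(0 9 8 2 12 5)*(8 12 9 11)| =15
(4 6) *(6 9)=(4 9 6)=[0, 1, 2, 3, 9, 5, 4, 7, 8, 6]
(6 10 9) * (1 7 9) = (1 7 9 6 10) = [0, 7, 2, 3, 4, 5, 10, 9, 8, 6, 1]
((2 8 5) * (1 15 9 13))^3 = ((1 15 9 13)(2 8 5))^3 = (1 13 9 15)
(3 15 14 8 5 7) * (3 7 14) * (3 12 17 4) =(3 15 12 17 4)(5 14 8) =[0, 1, 2, 15, 3, 14, 6, 7, 5, 9, 10, 11, 17, 13, 8, 12, 16, 4]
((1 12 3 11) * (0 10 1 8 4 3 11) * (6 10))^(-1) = (0 3 4 8 11 12 1 10 6)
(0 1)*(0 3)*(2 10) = (0 1 3)(2 10) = [1, 3, 10, 0, 4, 5, 6, 7, 8, 9, 2]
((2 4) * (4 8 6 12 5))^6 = (12)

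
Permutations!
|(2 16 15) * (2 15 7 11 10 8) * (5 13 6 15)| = |(2 16 7 11 10 8)(5 13 6 15)| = 12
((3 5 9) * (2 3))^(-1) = (2 9 5 3)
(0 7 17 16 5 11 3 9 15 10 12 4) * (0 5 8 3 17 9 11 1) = (0 7 9 15 10 12 4 5 1)(3 11 17 16 8) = [7, 0, 2, 11, 5, 1, 6, 9, 3, 15, 12, 17, 4, 13, 14, 10, 8, 16]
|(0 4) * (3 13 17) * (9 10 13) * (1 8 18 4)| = |(0 1 8 18 4)(3 9 10 13 17)| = 5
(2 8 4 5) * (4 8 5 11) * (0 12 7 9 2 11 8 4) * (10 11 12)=[10, 1, 5, 3, 8, 12, 6, 9, 4, 2, 11, 0, 7]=(0 10 11)(2 5 12 7 9)(4 8)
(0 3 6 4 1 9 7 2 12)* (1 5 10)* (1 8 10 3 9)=(0 9 7 2 12)(3 6 4 5)(8 10)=[9, 1, 12, 6, 5, 3, 4, 2, 10, 7, 8, 11, 0]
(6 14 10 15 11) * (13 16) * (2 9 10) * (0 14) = (0 14 2 9 10 15 11 6)(13 16) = [14, 1, 9, 3, 4, 5, 0, 7, 8, 10, 15, 6, 12, 16, 2, 11, 13]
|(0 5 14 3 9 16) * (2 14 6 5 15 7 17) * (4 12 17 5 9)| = 42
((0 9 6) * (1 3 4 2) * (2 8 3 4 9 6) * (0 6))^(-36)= ((1 4 8 3 9 2))^(-36)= (9)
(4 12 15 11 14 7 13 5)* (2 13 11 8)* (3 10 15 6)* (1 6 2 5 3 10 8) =(1 6 10 15)(2 13 3 8 5 4 12)(7 11 14) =[0, 6, 13, 8, 12, 4, 10, 11, 5, 9, 15, 14, 2, 3, 7, 1]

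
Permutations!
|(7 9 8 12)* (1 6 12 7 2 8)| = |(1 6 12 2 8 7 9)| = 7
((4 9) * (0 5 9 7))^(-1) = (0 7 4 9 5)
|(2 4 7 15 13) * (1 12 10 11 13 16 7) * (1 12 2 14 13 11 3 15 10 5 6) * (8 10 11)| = 42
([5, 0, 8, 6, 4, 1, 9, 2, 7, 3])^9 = (9)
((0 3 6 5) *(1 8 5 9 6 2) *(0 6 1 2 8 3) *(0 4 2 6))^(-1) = (0 5 8 3 1 9 6 2 4)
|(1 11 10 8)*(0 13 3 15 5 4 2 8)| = 11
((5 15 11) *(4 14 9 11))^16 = (4 5 9)(11 14 15)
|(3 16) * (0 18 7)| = 6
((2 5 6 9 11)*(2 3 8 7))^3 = (2 9 8 5 11 7 6 3)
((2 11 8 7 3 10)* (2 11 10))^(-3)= (2 8)(3 11)(7 10)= ((2 10 11 8 7 3))^(-3)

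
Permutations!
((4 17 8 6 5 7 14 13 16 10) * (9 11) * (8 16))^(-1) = (4 10 16 17)(5 6 8 13 14 7)(9 11)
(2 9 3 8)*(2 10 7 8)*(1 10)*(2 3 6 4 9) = [0, 10, 2, 3, 9, 5, 4, 8, 1, 6, 7] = (1 10 7 8)(4 9 6)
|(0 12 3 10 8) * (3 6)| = |(0 12 6 3 10 8)| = 6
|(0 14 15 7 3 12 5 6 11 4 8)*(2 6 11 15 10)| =|(0 14 10 2 6 15 7 3 12 5 11 4 8)| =13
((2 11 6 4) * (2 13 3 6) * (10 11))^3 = ((2 10 11)(3 6 4 13))^3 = (3 13 4 6)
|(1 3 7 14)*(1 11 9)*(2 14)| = 7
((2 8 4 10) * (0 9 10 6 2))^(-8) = (0 9 10)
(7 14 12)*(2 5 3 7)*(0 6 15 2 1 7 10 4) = [6, 7, 5, 10, 0, 3, 15, 14, 8, 9, 4, 11, 1, 13, 12, 2] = (0 6 15 2 5 3 10 4)(1 7 14 12)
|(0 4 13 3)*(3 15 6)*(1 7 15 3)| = |(0 4 13 3)(1 7 15 6)| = 4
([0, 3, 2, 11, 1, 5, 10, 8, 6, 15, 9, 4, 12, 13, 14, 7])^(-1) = (1 4 11 3)(6 8 7 15 9 10)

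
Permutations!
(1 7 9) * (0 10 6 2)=[10, 7, 0, 3, 4, 5, 2, 9, 8, 1, 6]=(0 10 6 2)(1 7 9)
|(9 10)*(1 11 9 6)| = 5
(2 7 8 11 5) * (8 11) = (2 7 11 5) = [0, 1, 7, 3, 4, 2, 6, 11, 8, 9, 10, 5]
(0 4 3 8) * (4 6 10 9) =[6, 1, 2, 8, 3, 5, 10, 7, 0, 4, 9] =(0 6 10 9 4 3 8)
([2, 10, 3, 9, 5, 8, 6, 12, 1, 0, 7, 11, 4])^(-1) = [9, 8, 0, 2, 12, 4, 6, 10, 5, 3, 1, 11, 7]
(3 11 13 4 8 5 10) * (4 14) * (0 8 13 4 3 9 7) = (0 8 5 10 9 7)(3 11 4 13 14) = [8, 1, 2, 11, 13, 10, 6, 0, 5, 7, 9, 4, 12, 14, 3]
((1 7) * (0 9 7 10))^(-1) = ((0 9 7 1 10))^(-1) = (0 10 1 7 9)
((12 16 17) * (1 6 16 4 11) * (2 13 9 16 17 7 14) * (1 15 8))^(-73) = (1 8 15 11 4 12 17 6)(2 14 7 16 9 13)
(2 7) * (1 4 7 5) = (1 4 7 2 5) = [0, 4, 5, 3, 7, 1, 6, 2]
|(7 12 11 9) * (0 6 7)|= 6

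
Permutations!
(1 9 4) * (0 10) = (0 10)(1 9 4) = [10, 9, 2, 3, 1, 5, 6, 7, 8, 4, 0]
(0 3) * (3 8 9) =[8, 1, 2, 0, 4, 5, 6, 7, 9, 3] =(0 8 9 3)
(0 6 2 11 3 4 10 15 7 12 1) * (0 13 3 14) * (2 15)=[6, 13, 11, 4, 10, 5, 15, 12, 8, 9, 2, 14, 1, 3, 0, 7]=(0 6 15 7 12 1 13 3 4 10 2 11 14)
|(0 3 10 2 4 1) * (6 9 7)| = 6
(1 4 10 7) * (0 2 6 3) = (0 2 6 3)(1 4 10 7) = [2, 4, 6, 0, 10, 5, 3, 1, 8, 9, 7]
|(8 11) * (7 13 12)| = 6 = |(7 13 12)(8 11)|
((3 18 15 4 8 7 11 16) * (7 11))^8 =((3 18 15 4 8 11 16))^8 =(3 18 15 4 8 11 16)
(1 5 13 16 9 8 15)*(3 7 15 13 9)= (1 5 9 8 13 16 3 7 15)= [0, 5, 2, 7, 4, 9, 6, 15, 13, 8, 10, 11, 12, 16, 14, 1, 3]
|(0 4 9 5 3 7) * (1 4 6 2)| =|(0 6 2 1 4 9 5 3 7)| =9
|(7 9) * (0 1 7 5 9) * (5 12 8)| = 12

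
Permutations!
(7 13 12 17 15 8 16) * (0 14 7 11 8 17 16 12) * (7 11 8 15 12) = (0 14 11 15 17 12 16 8 7 13) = [14, 1, 2, 3, 4, 5, 6, 13, 7, 9, 10, 15, 16, 0, 11, 17, 8, 12]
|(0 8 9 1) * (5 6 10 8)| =7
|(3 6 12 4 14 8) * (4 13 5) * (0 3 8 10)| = |(0 3 6 12 13 5 4 14 10)| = 9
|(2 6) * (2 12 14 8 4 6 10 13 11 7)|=|(2 10 13 11 7)(4 6 12 14 8)|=5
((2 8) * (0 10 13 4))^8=((0 10 13 4)(2 8))^8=(13)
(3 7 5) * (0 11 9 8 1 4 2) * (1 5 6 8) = [11, 4, 0, 7, 2, 3, 8, 6, 5, 1, 10, 9] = (0 11 9 1 4 2)(3 7 6 8 5)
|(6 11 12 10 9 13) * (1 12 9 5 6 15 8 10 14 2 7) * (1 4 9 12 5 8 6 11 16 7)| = |(1 5 11 12 14 2)(4 9 13 15 6 16 7)(8 10)| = 42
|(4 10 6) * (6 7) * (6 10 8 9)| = |(4 8 9 6)(7 10)| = 4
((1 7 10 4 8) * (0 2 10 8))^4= (10)(1 7 8)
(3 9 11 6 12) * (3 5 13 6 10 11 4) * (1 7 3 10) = [0, 7, 2, 9, 10, 13, 12, 3, 8, 4, 11, 1, 5, 6] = (1 7 3 9 4 10 11)(5 13 6 12)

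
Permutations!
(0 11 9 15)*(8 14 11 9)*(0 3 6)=(0 9 15 3 6)(8 14 11)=[9, 1, 2, 6, 4, 5, 0, 7, 14, 15, 10, 8, 12, 13, 11, 3]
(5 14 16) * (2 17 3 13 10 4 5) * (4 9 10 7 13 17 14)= (2 14 16)(3 17)(4 5)(7 13)(9 10)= [0, 1, 14, 17, 5, 4, 6, 13, 8, 10, 9, 11, 12, 7, 16, 15, 2, 3]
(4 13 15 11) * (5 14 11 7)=(4 13 15 7 5 14 11)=[0, 1, 2, 3, 13, 14, 6, 5, 8, 9, 10, 4, 12, 15, 11, 7]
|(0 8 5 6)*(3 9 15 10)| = |(0 8 5 6)(3 9 15 10)| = 4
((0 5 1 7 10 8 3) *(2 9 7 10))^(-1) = ((0 5 1 10 8 3)(2 9 7))^(-1) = (0 3 8 10 1 5)(2 7 9)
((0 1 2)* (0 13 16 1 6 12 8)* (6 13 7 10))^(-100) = (16)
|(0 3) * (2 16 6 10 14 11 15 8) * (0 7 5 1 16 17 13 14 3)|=|(1 16 6 10 3 7 5)(2 17 13 14 11 15 8)|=7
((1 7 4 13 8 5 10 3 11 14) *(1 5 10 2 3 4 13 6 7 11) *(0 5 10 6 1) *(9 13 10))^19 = (0 3 2 5)(1 4 10 7 6 8 13 9 14 11)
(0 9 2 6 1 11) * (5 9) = (0 5 9 2 6 1 11) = [5, 11, 6, 3, 4, 9, 1, 7, 8, 2, 10, 0]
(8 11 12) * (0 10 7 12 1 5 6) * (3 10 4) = (0 4 3 10 7 12 8 11 1 5 6) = [4, 5, 2, 10, 3, 6, 0, 12, 11, 9, 7, 1, 8]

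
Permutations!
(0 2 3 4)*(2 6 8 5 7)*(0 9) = (0 6 8 5 7 2 3 4 9) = [6, 1, 3, 4, 9, 7, 8, 2, 5, 0]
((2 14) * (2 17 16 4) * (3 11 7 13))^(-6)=(2 4 16 17 14)(3 7)(11 13)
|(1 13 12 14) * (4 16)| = |(1 13 12 14)(4 16)| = 4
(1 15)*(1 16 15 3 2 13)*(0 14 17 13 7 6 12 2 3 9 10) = [14, 9, 7, 3, 4, 5, 12, 6, 8, 10, 0, 11, 2, 1, 17, 16, 15, 13] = (0 14 17 13 1 9 10)(2 7 6 12)(15 16)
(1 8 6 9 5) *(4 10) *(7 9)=(1 8 6 7 9 5)(4 10)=[0, 8, 2, 3, 10, 1, 7, 9, 6, 5, 4]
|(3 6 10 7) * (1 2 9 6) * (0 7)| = |(0 7 3 1 2 9 6 10)| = 8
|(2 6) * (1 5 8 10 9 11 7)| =|(1 5 8 10 9 11 7)(2 6)| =14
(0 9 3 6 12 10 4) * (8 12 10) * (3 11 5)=[9, 1, 2, 6, 0, 3, 10, 7, 12, 11, 4, 5, 8]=(0 9 11 5 3 6 10 4)(8 12)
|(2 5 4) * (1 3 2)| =5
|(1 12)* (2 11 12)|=|(1 2 11 12)|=4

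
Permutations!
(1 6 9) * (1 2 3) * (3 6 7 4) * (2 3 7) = [0, 2, 6, 1, 7, 5, 9, 4, 8, 3] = (1 2 6 9 3)(4 7)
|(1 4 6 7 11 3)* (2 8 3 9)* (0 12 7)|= 11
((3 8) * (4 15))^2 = ((3 8)(4 15))^2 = (15)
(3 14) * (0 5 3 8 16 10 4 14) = (0 5 3)(4 14 8 16 10) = [5, 1, 2, 0, 14, 3, 6, 7, 16, 9, 4, 11, 12, 13, 8, 15, 10]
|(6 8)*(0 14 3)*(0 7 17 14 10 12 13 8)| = |(0 10 12 13 8 6)(3 7 17 14)| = 12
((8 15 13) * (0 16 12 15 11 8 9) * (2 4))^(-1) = (0 9 13 15 12 16)(2 4)(8 11)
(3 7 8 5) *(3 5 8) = [0, 1, 2, 7, 4, 5, 6, 3, 8] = (8)(3 7)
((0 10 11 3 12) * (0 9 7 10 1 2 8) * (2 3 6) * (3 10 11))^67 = ((0 1 10 3 12 9 7 11 6 2 8))^67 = (0 1 10 3 12 9 7 11 6 2 8)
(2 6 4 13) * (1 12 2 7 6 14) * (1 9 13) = (1 12 2 14 9 13 7 6 4) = [0, 12, 14, 3, 1, 5, 4, 6, 8, 13, 10, 11, 2, 7, 9]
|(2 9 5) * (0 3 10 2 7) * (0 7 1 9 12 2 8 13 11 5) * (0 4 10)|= 8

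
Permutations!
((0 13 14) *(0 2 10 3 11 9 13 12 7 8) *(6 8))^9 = ((0 12 7 6 8)(2 10 3 11 9 13 14))^9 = (0 8 6 7 12)(2 3 9 14 10 11 13)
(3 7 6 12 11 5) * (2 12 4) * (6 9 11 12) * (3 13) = (2 6 4)(3 7 9 11 5 13) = [0, 1, 6, 7, 2, 13, 4, 9, 8, 11, 10, 5, 12, 3]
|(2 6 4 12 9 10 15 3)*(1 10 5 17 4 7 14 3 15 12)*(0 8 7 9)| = |(0 8 7 14 3 2 6 9 5 17 4 1 10 12)| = 14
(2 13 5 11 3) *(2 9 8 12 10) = (2 13 5 11 3 9 8 12 10) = [0, 1, 13, 9, 4, 11, 6, 7, 12, 8, 2, 3, 10, 5]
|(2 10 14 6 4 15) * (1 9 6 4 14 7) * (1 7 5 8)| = 10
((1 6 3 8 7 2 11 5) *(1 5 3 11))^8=((1 6 11 3 8 7 2))^8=(1 6 11 3 8 7 2)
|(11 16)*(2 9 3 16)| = |(2 9 3 16 11)| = 5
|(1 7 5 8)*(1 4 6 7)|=|(4 6 7 5 8)|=5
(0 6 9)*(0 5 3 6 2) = (0 2)(3 6 9 5) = [2, 1, 0, 6, 4, 3, 9, 7, 8, 5]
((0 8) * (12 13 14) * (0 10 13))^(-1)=((0 8 10 13 14 12))^(-1)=(0 12 14 13 10 8)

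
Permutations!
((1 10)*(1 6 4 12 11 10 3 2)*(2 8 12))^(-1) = ((1 3 8 12 11 10 6 4 2))^(-1) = (1 2 4 6 10 11 12 8 3)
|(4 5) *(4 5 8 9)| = 3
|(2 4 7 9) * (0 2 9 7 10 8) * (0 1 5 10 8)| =7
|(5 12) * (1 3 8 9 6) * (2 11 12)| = 20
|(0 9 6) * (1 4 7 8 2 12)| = |(0 9 6)(1 4 7 8 2 12)| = 6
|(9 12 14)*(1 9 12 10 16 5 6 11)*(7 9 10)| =|(1 10 16 5 6 11)(7 9)(12 14)| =6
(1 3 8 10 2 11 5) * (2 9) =[0, 3, 11, 8, 4, 1, 6, 7, 10, 2, 9, 5] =(1 3 8 10 9 2 11 5)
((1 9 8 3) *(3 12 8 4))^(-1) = ((1 9 4 3)(8 12))^(-1) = (1 3 4 9)(8 12)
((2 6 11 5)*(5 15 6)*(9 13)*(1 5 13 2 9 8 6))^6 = ((1 5 9 2 13 8 6 11 15))^6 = (1 6 2)(5 11 13)(8 9 15)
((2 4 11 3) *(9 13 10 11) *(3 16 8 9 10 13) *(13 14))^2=(2 10 16 9)(3 4 11 8)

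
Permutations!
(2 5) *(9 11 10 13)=(2 5)(9 11 10 13)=[0, 1, 5, 3, 4, 2, 6, 7, 8, 11, 13, 10, 12, 9]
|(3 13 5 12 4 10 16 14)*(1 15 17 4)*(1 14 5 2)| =12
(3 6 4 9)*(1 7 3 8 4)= (1 7 3 6)(4 9 8)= [0, 7, 2, 6, 9, 5, 1, 3, 4, 8]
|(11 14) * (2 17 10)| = |(2 17 10)(11 14)| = 6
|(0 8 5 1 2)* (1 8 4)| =|(0 4 1 2)(5 8)| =4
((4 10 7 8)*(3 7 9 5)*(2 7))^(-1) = (2 3 5 9 10 4 8 7)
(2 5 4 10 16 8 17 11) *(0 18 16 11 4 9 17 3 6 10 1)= [18, 0, 5, 6, 1, 9, 10, 7, 3, 17, 11, 2, 12, 13, 14, 15, 8, 4, 16]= (0 18 16 8 3 6 10 11 2 5 9 17 4 1)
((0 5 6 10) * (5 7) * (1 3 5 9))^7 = ((0 7 9 1 3 5 6 10))^7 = (0 10 6 5 3 1 9 7)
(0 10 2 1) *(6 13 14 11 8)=[10, 0, 1, 3, 4, 5, 13, 7, 6, 9, 2, 8, 12, 14, 11]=(0 10 2 1)(6 13 14 11 8)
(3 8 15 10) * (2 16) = (2 16)(3 8 15 10) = [0, 1, 16, 8, 4, 5, 6, 7, 15, 9, 3, 11, 12, 13, 14, 10, 2]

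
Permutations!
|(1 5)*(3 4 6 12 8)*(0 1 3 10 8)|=|(0 1 5 3 4 6 12)(8 10)|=14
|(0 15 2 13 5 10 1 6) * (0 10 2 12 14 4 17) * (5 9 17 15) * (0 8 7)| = 24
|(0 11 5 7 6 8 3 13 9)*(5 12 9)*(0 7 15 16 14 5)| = 36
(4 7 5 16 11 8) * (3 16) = (3 16 11 8 4 7 5) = [0, 1, 2, 16, 7, 3, 6, 5, 4, 9, 10, 8, 12, 13, 14, 15, 11]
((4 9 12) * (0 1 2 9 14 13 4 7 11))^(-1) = (0 11 7 12 9 2 1)(4 13 14)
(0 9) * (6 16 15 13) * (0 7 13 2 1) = [9, 0, 1, 3, 4, 5, 16, 13, 8, 7, 10, 11, 12, 6, 14, 2, 15] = (0 9 7 13 6 16 15 2 1)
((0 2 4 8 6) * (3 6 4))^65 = ((0 2 3 6)(4 8))^65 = (0 2 3 6)(4 8)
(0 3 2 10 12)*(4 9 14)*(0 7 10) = [3, 1, 0, 2, 9, 5, 6, 10, 8, 14, 12, 11, 7, 13, 4] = (0 3 2)(4 9 14)(7 10 12)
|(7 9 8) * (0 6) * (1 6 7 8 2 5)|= |(0 7 9 2 5 1 6)|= 7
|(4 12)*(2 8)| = 2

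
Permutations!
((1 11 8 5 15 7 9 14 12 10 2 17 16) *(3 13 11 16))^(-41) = ((1 16)(2 17 3 13 11 8 5 15 7 9 14 12 10))^(-41) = (1 16)(2 12 9 15 8 13 17 10 14 7 5 11 3)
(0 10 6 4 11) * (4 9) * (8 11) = [10, 1, 2, 3, 8, 5, 9, 7, 11, 4, 6, 0] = (0 10 6 9 4 8 11)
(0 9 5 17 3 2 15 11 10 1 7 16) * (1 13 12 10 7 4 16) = [9, 4, 15, 2, 16, 17, 6, 1, 8, 5, 13, 7, 10, 12, 14, 11, 0, 3] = (0 9 5 17 3 2 15 11 7 1 4 16)(10 13 12)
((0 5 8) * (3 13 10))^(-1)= ((0 5 8)(3 13 10))^(-1)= (0 8 5)(3 10 13)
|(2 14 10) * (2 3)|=4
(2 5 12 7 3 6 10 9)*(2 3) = [0, 1, 5, 6, 4, 12, 10, 2, 8, 3, 9, 11, 7] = (2 5 12 7)(3 6 10 9)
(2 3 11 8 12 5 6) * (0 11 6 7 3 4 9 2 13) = (0 11 8 12 5 7 3 6 13)(2 4 9) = [11, 1, 4, 6, 9, 7, 13, 3, 12, 2, 10, 8, 5, 0]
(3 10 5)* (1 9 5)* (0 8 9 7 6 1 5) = (0 8 9)(1 7 6)(3 10 5) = [8, 7, 2, 10, 4, 3, 1, 6, 9, 0, 5]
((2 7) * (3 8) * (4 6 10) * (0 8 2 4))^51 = (0 2 6 8 7 10 3 4)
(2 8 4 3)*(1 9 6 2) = [0, 9, 8, 1, 3, 5, 2, 7, 4, 6] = (1 9 6 2 8 4 3)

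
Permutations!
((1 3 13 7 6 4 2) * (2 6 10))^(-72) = (13)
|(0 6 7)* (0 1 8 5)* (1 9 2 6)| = |(0 1 8 5)(2 6 7 9)| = 4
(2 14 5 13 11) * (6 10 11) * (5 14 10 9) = (14)(2 10 11)(5 13 6 9) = [0, 1, 10, 3, 4, 13, 9, 7, 8, 5, 11, 2, 12, 6, 14]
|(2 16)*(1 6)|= |(1 6)(2 16)|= 2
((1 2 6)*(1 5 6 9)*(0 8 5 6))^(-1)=(0 5 8)(1 9 2)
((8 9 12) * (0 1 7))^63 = ((0 1 7)(8 9 12))^63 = (12)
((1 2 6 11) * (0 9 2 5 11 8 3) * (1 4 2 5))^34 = ((0 9 5 11 4 2 6 8 3))^34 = (0 8 2 11 9 3 6 4 5)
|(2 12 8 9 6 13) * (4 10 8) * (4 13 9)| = 6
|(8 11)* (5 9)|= |(5 9)(8 11)|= 2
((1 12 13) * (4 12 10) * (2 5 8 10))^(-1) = ((1 2 5 8 10 4 12 13))^(-1) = (1 13 12 4 10 8 5 2)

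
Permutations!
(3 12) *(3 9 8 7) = (3 12 9 8 7) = [0, 1, 2, 12, 4, 5, 6, 3, 7, 8, 10, 11, 9]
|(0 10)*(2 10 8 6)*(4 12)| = 10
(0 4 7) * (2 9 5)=(0 4 7)(2 9 5)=[4, 1, 9, 3, 7, 2, 6, 0, 8, 5]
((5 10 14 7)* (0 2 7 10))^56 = ((0 2 7 5)(10 14))^56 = (14)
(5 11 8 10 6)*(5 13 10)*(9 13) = (5 11 8)(6 9 13 10) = [0, 1, 2, 3, 4, 11, 9, 7, 5, 13, 6, 8, 12, 10]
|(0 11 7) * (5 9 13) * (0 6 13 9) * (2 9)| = |(0 11 7 6 13 5)(2 9)| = 6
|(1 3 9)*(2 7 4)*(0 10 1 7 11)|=|(0 10 1 3 9 7 4 2 11)|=9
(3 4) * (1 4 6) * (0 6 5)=(0 6 1 4 3 5)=[6, 4, 2, 5, 3, 0, 1]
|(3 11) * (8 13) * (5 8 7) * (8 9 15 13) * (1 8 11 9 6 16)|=11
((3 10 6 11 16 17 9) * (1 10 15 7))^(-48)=((1 10 6 11 16 17 9 3 15 7))^(-48)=(1 6 16 9 15)(3 7 10 11 17)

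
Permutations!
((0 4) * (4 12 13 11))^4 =(0 4 11 13 12)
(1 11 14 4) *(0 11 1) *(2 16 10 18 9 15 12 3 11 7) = (0 7 2 16 10 18 9 15 12 3 11 14 4) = [7, 1, 16, 11, 0, 5, 6, 2, 8, 15, 18, 14, 3, 13, 4, 12, 10, 17, 9]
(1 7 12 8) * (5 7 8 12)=(12)(1 8)(5 7)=[0, 8, 2, 3, 4, 7, 6, 5, 1, 9, 10, 11, 12]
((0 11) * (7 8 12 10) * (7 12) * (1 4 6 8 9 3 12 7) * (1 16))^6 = (1 4 6 8 16)(3 12 10 7 9)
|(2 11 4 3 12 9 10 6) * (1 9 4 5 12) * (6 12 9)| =|(1 6 2 11 5 9 10 12 4 3)| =10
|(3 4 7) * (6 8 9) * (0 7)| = 12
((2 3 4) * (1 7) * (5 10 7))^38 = ((1 5 10 7)(2 3 4))^38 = (1 10)(2 4 3)(5 7)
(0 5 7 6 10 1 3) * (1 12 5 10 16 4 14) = (0 10 12 5 7 6 16 4 14 1 3) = [10, 3, 2, 0, 14, 7, 16, 6, 8, 9, 12, 11, 5, 13, 1, 15, 4]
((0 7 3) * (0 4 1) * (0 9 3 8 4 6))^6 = (0 3 1 8)(4 7 6 9)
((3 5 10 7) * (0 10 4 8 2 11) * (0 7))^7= ((0 10)(2 11 7 3 5 4 8))^7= (11)(0 10)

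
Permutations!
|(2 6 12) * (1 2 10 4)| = |(1 2 6 12 10 4)| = 6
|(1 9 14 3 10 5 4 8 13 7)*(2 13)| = 11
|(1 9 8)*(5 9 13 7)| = 6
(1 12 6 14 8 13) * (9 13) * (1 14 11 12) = (6 11 12)(8 9 13 14) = [0, 1, 2, 3, 4, 5, 11, 7, 9, 13, 10, 12, 6, 14, 8]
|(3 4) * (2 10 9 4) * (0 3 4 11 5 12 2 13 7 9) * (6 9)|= 11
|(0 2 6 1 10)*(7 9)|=10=|(0 2 6 1 10)(7 9)|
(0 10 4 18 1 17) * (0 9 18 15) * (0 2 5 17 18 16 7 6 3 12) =[10, 18, 5, 12, 15, 17, 3, 6, 8, 16, 4, 11, 0, 13, 14, 2, 7, 9, 1] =(0 10 4 15 2 5 17 9 16 7 6 3 12)(1 18)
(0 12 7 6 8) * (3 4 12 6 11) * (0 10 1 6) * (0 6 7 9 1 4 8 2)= (0 6 2)(1 7 11 3 8 10 4 12 9)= [6, 7, 0, 8, 12, 5, 2, 11, 10, 1, 4, 3, 9]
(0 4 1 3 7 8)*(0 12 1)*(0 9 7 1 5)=(0 4 9 7 8 12 5)(1 3)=[4, 3, 2, 1, 9, 0, 6, 8, 12, 7, 10, 11, 5]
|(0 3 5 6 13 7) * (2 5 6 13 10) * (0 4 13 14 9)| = |(0 3 6 10 2 5 14 9)(4 13 7)| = 24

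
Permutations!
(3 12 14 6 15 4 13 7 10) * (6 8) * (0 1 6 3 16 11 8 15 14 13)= [1, 6, 2, 12, 0, 5, 14, 10, 3, 9, 16, 8, 13, 7, 15, 4, 11]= (0 1 6 14 15 4)(3 12 13 7 10 16 11 8)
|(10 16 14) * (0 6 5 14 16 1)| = 6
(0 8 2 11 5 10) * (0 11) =(0 8 2)(5 10 11) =[8, 1, 0, 3, 4, 10, 6, 7, 2, 9, 11, 5]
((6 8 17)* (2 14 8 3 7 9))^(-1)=(2 9 7 3 6 17 8 14)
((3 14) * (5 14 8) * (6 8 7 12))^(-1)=((3 7 12 6 8 5 14))^(-1)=(3 14 5 8 6 12 7)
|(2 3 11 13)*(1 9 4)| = 12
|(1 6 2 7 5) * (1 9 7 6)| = 6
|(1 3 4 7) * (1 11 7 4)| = 2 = |(1 3)(7 11)|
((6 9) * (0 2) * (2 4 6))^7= (0 6 2 4 9)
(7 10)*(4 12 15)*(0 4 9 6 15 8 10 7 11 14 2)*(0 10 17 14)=(0 4 12 8 17 14 2 10 11)(6 15 9)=[4, 1, 10, 3, 12, 5, 15, 7, 17, 6, 11, 0, 8, 13, 2, 9, 16, 14]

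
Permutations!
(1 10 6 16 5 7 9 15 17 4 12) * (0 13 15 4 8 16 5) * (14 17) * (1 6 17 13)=(0 1 10 17 8 16)(4 12 6 5 7 9)(13 15 14)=[1, 10, 2, 3, 12, 7, 5, 9, 16, 4, 17, 11, 6, 15, 13, 14, 0, 8]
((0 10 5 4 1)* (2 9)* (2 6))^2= ((0 10 5 4 1)(2 9 6))^2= (0 5 1 10 4)(2 6 9)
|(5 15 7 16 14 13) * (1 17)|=6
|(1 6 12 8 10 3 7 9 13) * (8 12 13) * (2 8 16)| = |(1 6 13)(2 8 10 3 7 9 16)| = 21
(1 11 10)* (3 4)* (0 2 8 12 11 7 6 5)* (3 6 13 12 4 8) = (0 2 3 8 4 6 5)(1 7 13 12 11 10) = [2, 7, 3, 8, 6, 0, 5, 13, 4, 9, 1, 10, 11, 12]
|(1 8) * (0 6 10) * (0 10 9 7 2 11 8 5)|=|(0 6 9 7 2 11 8 1 5)|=9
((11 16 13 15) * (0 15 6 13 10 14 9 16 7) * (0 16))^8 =(16)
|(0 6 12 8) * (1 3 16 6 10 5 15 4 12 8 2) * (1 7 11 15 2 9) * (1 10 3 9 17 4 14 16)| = |(0 3 1 9 10 5 2 7 11 15 14 16 6 8)(4 12 17)| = 42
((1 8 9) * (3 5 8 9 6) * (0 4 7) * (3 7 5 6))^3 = ((0 4 5 8 3 6 7)(1 9))^3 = (0 8 7 5 6 4 3)(1 9)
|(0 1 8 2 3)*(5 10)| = 10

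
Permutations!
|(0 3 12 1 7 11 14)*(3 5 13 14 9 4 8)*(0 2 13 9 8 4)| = |(0 5 9)(1 7 11 8 3 12)(2 13 14)| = 6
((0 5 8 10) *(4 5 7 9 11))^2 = ((0 7 9 11 4 5 8 10))^2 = (0 9 4 8)(5 10 7 11)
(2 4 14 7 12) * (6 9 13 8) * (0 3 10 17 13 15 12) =(0 3 10 17 13 8 6 9 15 12 2 4 14 7) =[3, 1, 4, 10, 14, 5, 9, 0, 6, 15, 17, 11, 2, 8, 7, 12, 16, 13]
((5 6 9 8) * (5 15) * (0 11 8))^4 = (0 5 11 6 8 9 15)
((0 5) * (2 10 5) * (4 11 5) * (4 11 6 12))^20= (4 12 6)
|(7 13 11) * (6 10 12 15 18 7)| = 8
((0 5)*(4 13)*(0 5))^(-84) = (13)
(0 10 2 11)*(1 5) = (0 10 2 11)(1 5) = [10, 5, 11, 3, 4, 1, 6, 7, 8, 9, 2, 0]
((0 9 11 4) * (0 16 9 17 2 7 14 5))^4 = ((0 17 2 7 14 5)(4 16 9 11))^4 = (0 14 2)(5 7 17)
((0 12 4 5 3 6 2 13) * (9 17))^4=(17)(0 3)(2 4)(5 13)(6 12)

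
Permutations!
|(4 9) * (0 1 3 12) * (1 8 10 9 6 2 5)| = 11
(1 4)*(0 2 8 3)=(0 2 8 3)(1 4)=[2, 4, 8, 0, 1, 5, 6, 7, 3]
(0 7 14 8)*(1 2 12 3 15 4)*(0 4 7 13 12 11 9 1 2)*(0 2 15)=(0 13 12 3)(1 2 11 9)(4 15 7 14 8)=[13, 2, 11, 0, 15, 5, 6, 14, 4, 1, 10, 9, 3, 12, 8, 7]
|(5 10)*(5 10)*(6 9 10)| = 3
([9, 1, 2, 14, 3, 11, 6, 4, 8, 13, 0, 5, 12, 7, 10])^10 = (0 13 4 14)(3 10 9 7)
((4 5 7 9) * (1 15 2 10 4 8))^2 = ((1 15 2 10 4 5 7 9 8))^2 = (1 2 4 7 8 15 10 5 9)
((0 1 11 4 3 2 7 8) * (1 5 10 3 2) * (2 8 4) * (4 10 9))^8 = ((0 5 9 4 8)(1 11 2 7 10 3))^8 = (0 4 5 8 9)(1 2 10)(3 11 7)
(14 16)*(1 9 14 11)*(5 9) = [0, 5, 2, 3, 4, 9, 6, 7, 8, 14, 10, 1, 12, 13, 16, 15, 11] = (1 5 9 14 16 11)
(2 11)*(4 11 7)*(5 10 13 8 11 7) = [0, 1, 5, 3, 7, 10, 6, 4, 11, 9, 13, 2, 12, 8] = (2 5 10 13 8 11)(4 7)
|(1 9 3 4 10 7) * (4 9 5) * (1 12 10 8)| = |(1 5 4 8)(3 9)(7 12 10)| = 12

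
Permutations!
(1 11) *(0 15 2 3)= (0 15 2 3)(1 11)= [15, 11, 3, 0, 4, 5, 6, 7, 8, 9, 10, 1, 12, 13, 14, 2]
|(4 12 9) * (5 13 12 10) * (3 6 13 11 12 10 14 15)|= |(3 6 13 10 5 11 12 9 4 14 15)|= 11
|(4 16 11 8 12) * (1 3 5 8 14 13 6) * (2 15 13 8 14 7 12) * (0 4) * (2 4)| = |(0 2 15 13 6 1 3 5 14 8 4 16 11 7 12)| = 15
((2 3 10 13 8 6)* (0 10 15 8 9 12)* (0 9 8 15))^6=(15)(0 3 2 6 8 13 10)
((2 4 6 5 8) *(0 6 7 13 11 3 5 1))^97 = (0 6 1)(2 4 7 13 11 3 5 8)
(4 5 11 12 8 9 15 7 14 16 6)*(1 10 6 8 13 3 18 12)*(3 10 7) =(1 7 14 16 8 9 15 3 18 12 13 10 6 4 5 11) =[0, 7, 2, 18, 5, 11, 4, 14, 9, 15, 6, 1, 13, 10, 16, 3, 8, 17, 12]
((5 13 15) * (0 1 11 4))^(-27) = ((0 1 11 4)(5 13 15))^(-27) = (15)(0 1 11 4)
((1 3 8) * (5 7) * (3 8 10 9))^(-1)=((1 8)(3 10 9)(5 7))^(-1)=(1 8)(3 9 10)(5 7)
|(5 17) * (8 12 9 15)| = |(5 17)(8 12 9 15)| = 4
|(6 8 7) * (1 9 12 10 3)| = 15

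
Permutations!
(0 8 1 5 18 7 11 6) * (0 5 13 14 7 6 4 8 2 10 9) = (0 2 10 9)(1 13 14 7 11 4 8)(5 18 6) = [2, 13, 10, 3, 8, 18, 5, 11, 1, 0, 9, 4, 12, 14, 7, 15, 16, 17, 6]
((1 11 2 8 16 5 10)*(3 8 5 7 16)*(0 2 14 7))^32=((0 2 5 10 1 11 14 7 16)(3 8))^32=(0 11 2 14 5 7 10 16 1)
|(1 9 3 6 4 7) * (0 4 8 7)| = 6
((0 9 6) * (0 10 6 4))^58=((0 9 4)(6 10))^58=(10)(0 9 4)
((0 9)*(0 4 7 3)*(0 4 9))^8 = (9)(3 7 4)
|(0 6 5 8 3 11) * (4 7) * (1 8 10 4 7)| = |(0 6 5 10 4 1 8 3 11)| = 9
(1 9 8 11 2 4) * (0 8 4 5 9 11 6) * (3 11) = [8, 3, 5, 11, 1, 9, 0, 7, 6, 4, 10, 2] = (0 8 6)(1 3 11 2 5 9 4)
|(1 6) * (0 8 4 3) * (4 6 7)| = 7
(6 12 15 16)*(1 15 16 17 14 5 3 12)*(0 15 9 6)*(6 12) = (0 15 17 14 5 3 6 1 9 12 16) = [15, 9, 2, 6, 4, 3, 1, 7, 8, 12, 10, 11, 16, 13, 5, 17, 0, 14]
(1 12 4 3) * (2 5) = (1 12 4 3)(2 5) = [0, 12, 5, 1, 3, 2, 6, 7, 8, 9, 10, 11, 4]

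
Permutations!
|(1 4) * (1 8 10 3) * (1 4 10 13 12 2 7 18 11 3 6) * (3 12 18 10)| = |(1 3 4 8 13 18 11 12 2 7 10 6)| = 12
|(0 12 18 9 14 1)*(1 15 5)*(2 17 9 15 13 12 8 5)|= |(0 8 5 1)(2 17 9 14 13 12 18 15)|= 8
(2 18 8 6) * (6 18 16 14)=(2 16 14 6)(8 18)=[0, 1, 16, 3, 4, 5, 2, 7, 18, 9, 10, 11, 12, 13, 6, 15, 14, 17, 8]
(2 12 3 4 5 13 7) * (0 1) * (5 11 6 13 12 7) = (0 1)(2 7)(3 4 11 6 13 5 12) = [1, 0, 7, 4, 11, 12, 13, 2, 8, 9, 10, 6, 3, 5]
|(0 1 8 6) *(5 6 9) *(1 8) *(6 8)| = 6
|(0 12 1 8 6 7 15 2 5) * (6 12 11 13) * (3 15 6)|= |(0 11 13 3 15 2 5)(1 8 12)(6 7)|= 42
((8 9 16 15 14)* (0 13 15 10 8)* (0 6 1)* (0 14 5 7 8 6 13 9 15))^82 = (0 16 6 14)(1 13 9 10)(5 8)(7 15)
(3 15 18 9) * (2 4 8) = (2 4 8)(3 15 18 9) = [0, 1, 4, 15, 8, 5, 6, 7, 2, 3, 10, 11, 12, 13, 14, 18, 16, 17, 9]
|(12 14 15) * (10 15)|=4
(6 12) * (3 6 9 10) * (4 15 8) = (3 6 12 9 10)(4 15 8) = [0, 1, 2, 6, 15, 5, 12, 7, 4, 10, 3, 11, 9, 13, 14, 8]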